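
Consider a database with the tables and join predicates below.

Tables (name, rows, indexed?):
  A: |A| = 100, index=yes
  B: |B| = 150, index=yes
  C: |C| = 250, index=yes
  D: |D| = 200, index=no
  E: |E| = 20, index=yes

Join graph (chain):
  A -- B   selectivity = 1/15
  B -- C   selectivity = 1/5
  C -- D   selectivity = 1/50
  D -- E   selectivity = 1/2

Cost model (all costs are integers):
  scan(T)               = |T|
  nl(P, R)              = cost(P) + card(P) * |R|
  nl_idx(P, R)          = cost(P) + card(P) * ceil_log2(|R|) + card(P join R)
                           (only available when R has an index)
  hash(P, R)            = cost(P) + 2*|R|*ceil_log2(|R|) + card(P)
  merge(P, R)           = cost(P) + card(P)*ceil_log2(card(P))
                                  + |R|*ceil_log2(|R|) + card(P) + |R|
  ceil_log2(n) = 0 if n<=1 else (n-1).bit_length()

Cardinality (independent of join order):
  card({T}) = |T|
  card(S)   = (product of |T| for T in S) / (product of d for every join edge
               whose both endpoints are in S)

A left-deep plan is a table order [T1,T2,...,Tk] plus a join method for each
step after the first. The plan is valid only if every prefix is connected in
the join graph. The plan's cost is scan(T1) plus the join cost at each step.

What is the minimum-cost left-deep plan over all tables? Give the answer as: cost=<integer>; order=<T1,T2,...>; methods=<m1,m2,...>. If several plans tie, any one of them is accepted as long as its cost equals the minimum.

cost=237800; order=D,C,B,A,E; methods=nl_idx,hash,hash,hash

Selinger DP (subsets sized 1..n):
  {A}: scan cost=100, card=100
  {B}: scan cost=150, card=150
  {C}: scan cost=250, card=250
  {D}: scan cost=200, card=200
  {E}: scan cost=20, card=20
  {AB}: card=1000; try (A,hash)→1700, (B,nl_idx)→1900, (A,nl_idx)→2200, (B,merge)→2250, (A,merge)→2300, (B,hash)→2600 …(+2); best=1700 via (A,hash)
  {BC}: card=7500; try (B,hash)→2900, (C,merge)→3750, (B,merge)→3850, (C,hash)→4300, (C,nl_idx)→8850, (B,nl_idx)→9750 …(+2); best=2900 via (B,hash)
  {CD}: card=1000; try (C,nl_idx)→2800, (D,hash)→3700, (C,merge)→4250, (D,merge)→4300, (C,hash)→4400, (C,nl)→50200 …(+1); best=2800 via (C,nl_idx)
  {DE}: card=2000; try (E,hash)→600, (D,merge)→1940, (E,merge)→2120, (E,nl_idx)→3200, (D,hash)→3240, (D,nl)→4020 …(+1); best=600 via (E,hash)
  {ABC}: card=50000; try (C,hash)→6700, (A,hash)→11800, (C,merge)→14950, (C,nl_idx)→59700, (A,nl_idx)→105400, (A,merge)→108700 …(+2); best=6700 via (C,hash)
  {BCD}: card=30000; try (B,hash)→6200, (D,hash)→13600, (B,merge)→15150, (B,nl_idx)→40800, (D,merge)→109700, (B,nl)→152800 …(+1); best=6200 via (B,hash)
  {CDE}: card=10000; try (E,hash)→4000, (C,hash)→6600, (E,merge)→13920, (E,nl_idx)→17800, (E,nl)→22800, (C,nl_idx)→26600 …(+2); best=4000 via (E,hash)
  {ABCD}: card=200000; try (A,hash)→37600, (D,hash)→59900, (A,nl_idx)→416200, (A,merge)→487000, (D,merge)→858500, (A,nl)→3006200 …(+1); best=37600 via (A,hash)
  {BCDE}: card=300000; try (B,hash)→16400, (E,hash)→36400, (B,merge)→155350, (B,nl_idx)→384000, (E,nl_idx)→456200, (E,merge)→486320 …(+2); best=16400 via (B,hash)
  {ABCDE}: card=2000000; try (E,hash)→237800, (A,hash)→317800, (E,nl_idx)→3037600, (E,merge)→3837720, (E,nl)→4037600, (A,nl_idx)→4116400 …(+2); best=237800 via (E,hash)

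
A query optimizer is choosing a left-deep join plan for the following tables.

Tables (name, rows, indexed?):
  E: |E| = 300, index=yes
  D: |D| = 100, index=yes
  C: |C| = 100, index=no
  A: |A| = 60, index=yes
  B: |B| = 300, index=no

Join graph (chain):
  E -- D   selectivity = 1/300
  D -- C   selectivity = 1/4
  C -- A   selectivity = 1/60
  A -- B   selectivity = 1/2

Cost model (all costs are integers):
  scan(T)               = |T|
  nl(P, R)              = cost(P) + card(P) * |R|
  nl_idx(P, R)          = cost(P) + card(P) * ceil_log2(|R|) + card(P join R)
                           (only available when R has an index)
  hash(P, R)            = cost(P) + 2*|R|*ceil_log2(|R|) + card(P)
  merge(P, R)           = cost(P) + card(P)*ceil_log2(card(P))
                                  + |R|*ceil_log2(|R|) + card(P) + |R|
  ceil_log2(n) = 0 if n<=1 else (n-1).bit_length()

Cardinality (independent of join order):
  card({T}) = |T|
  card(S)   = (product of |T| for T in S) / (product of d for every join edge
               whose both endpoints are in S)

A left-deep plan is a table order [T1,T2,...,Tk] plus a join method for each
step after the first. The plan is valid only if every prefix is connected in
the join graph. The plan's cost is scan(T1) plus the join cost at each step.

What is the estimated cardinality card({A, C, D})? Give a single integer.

2500

Tables in S: A(60), C(100), D(100)
Edges inside S: D-C(d=4), C-A(d=60)
numerator = 60 * 100 * 100 = 600000
denominator = 4 * 60 = 240
card(S) = 600000 / 240 = 2500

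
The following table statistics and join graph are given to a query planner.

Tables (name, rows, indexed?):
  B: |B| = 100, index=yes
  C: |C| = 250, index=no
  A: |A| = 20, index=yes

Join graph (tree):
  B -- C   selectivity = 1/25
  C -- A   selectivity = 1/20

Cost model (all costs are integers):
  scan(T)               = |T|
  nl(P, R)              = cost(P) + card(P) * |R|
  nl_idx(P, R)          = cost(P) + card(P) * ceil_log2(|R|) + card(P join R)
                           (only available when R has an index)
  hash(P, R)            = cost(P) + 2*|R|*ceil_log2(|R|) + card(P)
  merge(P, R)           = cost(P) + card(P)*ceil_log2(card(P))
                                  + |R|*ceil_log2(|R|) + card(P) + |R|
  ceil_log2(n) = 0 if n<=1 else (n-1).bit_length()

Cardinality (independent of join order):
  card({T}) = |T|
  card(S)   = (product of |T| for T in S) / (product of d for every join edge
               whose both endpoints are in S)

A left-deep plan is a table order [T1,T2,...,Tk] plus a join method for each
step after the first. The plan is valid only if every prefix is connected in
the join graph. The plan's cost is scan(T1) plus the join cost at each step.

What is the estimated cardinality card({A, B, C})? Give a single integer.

1000

Tables in S: A(20), B(100), C(250)
Edges inside S: B-C(d=25), C-A(d=20)
numerator = 20 * 100 * 250 = 500000
denominator = 25 * 20 = 500
card(S) = 500000 / 500 = 1000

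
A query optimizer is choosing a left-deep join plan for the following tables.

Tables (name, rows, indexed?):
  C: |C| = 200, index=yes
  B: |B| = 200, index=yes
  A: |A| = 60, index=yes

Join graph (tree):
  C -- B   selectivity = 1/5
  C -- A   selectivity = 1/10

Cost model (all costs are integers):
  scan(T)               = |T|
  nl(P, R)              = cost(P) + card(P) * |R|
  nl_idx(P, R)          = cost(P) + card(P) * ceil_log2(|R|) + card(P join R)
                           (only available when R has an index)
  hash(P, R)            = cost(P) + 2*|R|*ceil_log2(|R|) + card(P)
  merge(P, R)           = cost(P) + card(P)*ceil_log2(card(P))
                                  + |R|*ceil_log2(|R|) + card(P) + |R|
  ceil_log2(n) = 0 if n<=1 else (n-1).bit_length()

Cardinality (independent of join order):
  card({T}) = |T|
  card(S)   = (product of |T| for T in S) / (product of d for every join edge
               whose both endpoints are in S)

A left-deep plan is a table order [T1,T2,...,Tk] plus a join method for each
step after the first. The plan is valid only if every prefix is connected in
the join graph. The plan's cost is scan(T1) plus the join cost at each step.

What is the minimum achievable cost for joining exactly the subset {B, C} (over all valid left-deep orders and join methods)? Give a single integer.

Selinger DP over subsets of {B,C}:
  {C}: scan cost=200, card=200
  {B}: scan cost=200, card=200
  {BC}: card=8000; try (C,hash)→3600, (B,hash)→3600, (C,merge)→3800, (B,merge)→3800, (C,nl_idx)→9800, (B,nl_idx)→9800 …(+2); best=3600 via (C,hash)

3600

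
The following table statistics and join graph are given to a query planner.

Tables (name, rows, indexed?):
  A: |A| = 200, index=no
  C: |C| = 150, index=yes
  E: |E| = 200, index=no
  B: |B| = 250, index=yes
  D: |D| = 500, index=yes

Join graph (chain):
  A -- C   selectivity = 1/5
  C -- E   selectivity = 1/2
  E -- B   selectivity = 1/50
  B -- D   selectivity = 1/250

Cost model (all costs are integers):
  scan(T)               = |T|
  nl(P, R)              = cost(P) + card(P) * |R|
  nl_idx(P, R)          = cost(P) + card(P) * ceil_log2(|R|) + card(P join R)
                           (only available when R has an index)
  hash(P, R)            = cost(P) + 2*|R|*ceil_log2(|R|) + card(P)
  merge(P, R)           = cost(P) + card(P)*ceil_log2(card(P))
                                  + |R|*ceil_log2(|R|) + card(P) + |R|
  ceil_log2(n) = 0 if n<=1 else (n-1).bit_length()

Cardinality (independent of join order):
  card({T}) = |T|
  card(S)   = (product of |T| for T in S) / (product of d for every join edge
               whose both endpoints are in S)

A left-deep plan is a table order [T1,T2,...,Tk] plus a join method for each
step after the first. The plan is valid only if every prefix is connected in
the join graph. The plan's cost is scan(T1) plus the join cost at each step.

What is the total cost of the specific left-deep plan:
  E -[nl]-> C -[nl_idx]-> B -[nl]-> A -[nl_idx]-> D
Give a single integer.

step 1: scan E: cost=200, card=200
step 2: join C via nl
    card(P join C) = 200*150/(2) = 15000
    cost = 200 + 200*150 = 30200
step 3: join B via nl_idx
    card(P join B) = 15000*250/(50) = 75000
    cost = 30200 + 15000*8 + 75000 = 225200
step 4: join A via nl
    card(P join A) = 75000*200/(5) = 3000000
    cost = 225200 + 75000*200 = 15225200
step 5: join D via nl_idx
    card(P join D) = 3000000*500/(250) = 6000000
    cost = 15225200 + 3000000*9 + 6000000 = 48225200

48225200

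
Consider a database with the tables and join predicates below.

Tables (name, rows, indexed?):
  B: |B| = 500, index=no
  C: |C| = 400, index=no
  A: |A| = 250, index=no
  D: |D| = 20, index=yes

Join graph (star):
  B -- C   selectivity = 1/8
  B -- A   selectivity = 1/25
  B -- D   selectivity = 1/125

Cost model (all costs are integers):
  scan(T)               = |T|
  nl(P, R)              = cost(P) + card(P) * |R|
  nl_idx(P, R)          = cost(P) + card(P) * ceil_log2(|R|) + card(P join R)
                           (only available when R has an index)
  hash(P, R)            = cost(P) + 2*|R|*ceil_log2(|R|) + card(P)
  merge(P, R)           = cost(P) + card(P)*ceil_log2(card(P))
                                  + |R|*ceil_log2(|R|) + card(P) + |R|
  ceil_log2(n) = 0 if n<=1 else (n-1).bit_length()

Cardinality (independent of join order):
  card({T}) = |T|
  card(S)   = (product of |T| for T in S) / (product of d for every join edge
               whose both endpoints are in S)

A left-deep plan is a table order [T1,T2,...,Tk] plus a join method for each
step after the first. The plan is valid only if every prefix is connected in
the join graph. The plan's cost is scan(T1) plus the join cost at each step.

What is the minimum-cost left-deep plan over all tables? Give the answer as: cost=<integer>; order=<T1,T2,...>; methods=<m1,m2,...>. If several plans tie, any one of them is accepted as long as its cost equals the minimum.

Selinger DP (subsets sized 1..n):
  {B}: scan cost=500, card=500
  {C}: scan cost=400, card=400
  {A}: scan cost=250, card=250
  {D}: scan cost=20, card=20
  {BC}: card=25000; try (C,hash)→8200, (B,merge)→9400, (C,merge)→9500, (B,hash)→9800, (B,nl)→200400, (C,nl)→200500; best=8200 via (C,hash)
  {AB}: card=5000; try (A,hash)→5000, (B,merge)→7500, (A,merge)→7750, (B,hash)→9500, (B,nl)→125250, (A,nl)→125500; best=5000 via (A,hash)
  {BD}: card=80; try (D,hash)→1200, (D,nl_idx)→3080, (B,merge)→5140, (D,merge)→5620, (B,hash)→9040, (B,nl)→10020 …(+1); best=1200 via (D,hash)
  {ABC}: card=250000; try (C,hash)→17200, (A,hash)→37200, (C,merge)→79000, (A,merge)→410450, (C,nl)→2005000, (A,nl)→6258200; best=17200 via (C,hash)
  {BCD}: card=4000; try (C,merge)→5840, (C,hash)→8480, (C,nl)→33200, (D,hash)→33400, (D,nl_idx)→137200, (D,merge)→408320 …(+1); best=5840 via (C,merge)
  {ABD}: card=800; try (A,merge)→4090, (A,hash)→5280, (D,hash)→10200, (A,nl)→21200, (D,nl_idx)→30800, (D,merge)→75120 …(+1); best=4090 via (A,merge)
  {ABCD}: card=40000; try (C,hash)→12090, (A,hash)→13840, (C,merge)→16890, (A,merge)→60090, (D,hash)→267400, (C,nl)→324090 …(+4); best=12090 via (C,hash)

cost=12090; order=B,D,A,C; methods=hash,merge,hash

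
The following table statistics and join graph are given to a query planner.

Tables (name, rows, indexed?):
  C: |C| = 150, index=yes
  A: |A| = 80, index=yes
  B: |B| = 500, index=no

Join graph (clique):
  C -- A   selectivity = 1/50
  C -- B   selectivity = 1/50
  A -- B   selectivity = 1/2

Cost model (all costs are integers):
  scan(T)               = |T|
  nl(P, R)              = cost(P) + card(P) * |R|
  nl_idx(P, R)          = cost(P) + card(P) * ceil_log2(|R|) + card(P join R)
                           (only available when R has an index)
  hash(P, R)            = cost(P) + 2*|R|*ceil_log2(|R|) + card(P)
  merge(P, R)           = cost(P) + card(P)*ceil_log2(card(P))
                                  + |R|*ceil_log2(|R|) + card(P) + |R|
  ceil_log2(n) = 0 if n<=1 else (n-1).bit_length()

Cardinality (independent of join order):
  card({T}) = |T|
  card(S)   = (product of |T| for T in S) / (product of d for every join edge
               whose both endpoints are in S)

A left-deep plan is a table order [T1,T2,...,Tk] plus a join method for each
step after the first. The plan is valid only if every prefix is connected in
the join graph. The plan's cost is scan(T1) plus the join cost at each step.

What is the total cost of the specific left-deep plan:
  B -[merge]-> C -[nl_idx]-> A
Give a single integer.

step 1: scan B: cost=500, card=500
step 2: join C via merge
    card(P join C) = 500*150/(50) = 1500
    cost = 500 + 500*9 + 150*8 + 500 + 150 = 6850
step 3: join A via nl_idx
    card(P join A) = 1500*80/(50*2) = 1200
    cost = 6850 + 1500*7 + 1200 = 18550

18550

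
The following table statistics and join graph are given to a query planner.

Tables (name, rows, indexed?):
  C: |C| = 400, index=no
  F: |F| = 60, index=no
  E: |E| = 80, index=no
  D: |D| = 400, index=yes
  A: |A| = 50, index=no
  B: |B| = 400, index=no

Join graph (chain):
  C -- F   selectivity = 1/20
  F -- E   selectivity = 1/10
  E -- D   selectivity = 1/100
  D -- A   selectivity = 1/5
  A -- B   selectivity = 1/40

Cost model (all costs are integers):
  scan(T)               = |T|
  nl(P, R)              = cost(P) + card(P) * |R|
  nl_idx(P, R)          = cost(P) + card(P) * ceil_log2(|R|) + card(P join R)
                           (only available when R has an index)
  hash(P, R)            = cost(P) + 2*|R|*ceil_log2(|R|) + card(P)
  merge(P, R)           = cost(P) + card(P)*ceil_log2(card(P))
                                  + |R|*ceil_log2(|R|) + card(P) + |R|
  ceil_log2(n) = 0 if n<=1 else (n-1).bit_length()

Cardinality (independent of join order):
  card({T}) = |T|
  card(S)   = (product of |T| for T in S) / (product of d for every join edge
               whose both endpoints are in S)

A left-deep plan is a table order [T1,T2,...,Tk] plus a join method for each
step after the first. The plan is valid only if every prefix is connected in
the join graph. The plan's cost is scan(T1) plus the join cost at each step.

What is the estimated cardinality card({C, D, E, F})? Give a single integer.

38400

Tables in S: C(400), D(400), E(80), F(60)
Edges inside S: C-F(d=20), F-E(d=10), E-D(d=100)
numerator = 400 * 400 * 80 * 60 = 768000000
denominator = 20 * 10 * 100 = 20000
card(S) = 768000000 / 20000 = 38400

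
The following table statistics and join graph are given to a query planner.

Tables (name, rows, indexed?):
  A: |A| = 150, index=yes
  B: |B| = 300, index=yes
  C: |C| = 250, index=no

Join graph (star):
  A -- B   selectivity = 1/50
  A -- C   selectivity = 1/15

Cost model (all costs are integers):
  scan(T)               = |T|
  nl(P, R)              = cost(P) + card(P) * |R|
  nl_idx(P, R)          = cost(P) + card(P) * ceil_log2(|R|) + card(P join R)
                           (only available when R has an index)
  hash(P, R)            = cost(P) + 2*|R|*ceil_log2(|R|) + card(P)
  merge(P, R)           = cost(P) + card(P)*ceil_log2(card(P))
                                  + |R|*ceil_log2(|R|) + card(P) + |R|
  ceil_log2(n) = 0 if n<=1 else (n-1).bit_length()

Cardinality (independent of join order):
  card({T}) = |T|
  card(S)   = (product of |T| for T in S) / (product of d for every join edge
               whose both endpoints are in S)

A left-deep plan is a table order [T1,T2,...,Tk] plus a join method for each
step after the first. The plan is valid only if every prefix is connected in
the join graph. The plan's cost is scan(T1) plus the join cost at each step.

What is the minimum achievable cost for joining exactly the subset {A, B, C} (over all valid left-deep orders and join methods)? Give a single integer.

7300

Selinger DP over subsets of {A,B,C}:
  {A}: scan cost=150, card=150
  {B}: scan cost=300, card=300
  {C}: scan cost=250, card=250
  {AB}: card=900; try (B,nl_idx)→2400, (A,hash)→3000, (A,nl_idx)→3600, (B,merge)→4500, (A,merge)→4650, (B,hash)→5700 …(+2); best=2400 via (B,nl_idx)
  {AC}: card=2500; try (A,hash)→2900, (C,merge)→3750, (A,merge)→3850, (C,hash)→4300, (A,nl_idx)→4750, (C,nl)→37650 …(+1); best=2900 via (A,hash)
  {ABC}: card=15000; try (C,hash)→7300, (B,hash)→10800, (C,merge)→14550, (B,merge)→38400, (B,nl_idx)→40400, (C,nl)→227400 …(+1); best=7300 via (C,hash)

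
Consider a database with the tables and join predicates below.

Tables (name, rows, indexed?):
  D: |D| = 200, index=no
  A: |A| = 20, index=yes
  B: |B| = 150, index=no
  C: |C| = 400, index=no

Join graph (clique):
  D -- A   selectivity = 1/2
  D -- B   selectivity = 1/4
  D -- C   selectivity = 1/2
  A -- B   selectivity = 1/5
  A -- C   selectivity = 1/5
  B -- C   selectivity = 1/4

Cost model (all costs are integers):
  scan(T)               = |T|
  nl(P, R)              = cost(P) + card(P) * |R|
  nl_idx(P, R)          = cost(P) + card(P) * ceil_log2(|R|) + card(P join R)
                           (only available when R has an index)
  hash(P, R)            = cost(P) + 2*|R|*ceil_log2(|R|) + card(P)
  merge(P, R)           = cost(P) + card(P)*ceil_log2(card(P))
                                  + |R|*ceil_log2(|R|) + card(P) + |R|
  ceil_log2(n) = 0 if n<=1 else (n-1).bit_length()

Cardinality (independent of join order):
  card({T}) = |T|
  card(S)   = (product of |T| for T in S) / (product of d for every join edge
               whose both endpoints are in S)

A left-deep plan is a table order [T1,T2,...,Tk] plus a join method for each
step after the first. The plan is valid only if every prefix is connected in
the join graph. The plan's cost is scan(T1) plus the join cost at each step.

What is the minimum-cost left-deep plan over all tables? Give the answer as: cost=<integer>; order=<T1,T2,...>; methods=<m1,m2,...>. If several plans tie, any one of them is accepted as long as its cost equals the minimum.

cost=20200; order=C,A,B,D; methods=hash,hash,hash

Selinger DP (subsets sized 1..n):
  {D}: scan cost=200, card=200
  {A}: scan cost=20, card=20
  {B}: scan cost=150, card=150
  {C}: scan cost=400, card=400
  {AD}: card=2000; try (A,hash)→600, (D,merge)→1940, (A,merge)→2120, (A,nl_idx)→3200, (D,hash)→3240, (D,nl)→4020 …(+1); best=600 via (A,hash)
  {BD}: card=7500; try (B,hash)→2800, (D,merge)→3300, (B,merge)→3350, (D,hash)→3500, (D,nl)→30150, (B,nl)→30200; best=2800 via (B,hash)
  {CD}: card=40000; try (D,hash)→4000, (C,merge)→6000, (D,merge)→6200, (C,hash)→7600, (C,nl)→80200, (D,nl)→80400; best=4000 via (D,hash)
  {AB}: card=600; try (A,hash)→500, (B,merge)→1490, (A,nl_idx)→1500, (A,merge)→1620, (B,hash)→2440, (B,nl)→3020 …(+1); best=500 via (A,hash)
  {AC}: card=1600; try (A,hash)→1000, (A,nl_idx)→4000, (C,merge)→4140, (A,merge)→4520, (C,hash)→7240, (C,nl)→8020 …(+1); best=1000 via (A,hash)
  {BC}: card=15000; try (B,hash)→3200, (C,merge)→5500, (B,merge)→5750, (C,hash)→7500, (C,nl)→60150, (B,nl)→60400; best=3200 via (B,hash)
  {ABD}: card=15000; try (D,hash)→4300, (B,hash)→5000, (D,merge)→8900, (A,hash)→10500, (B,merge)→25950, (A,nl_idx)→55300 …(+4); best=4300 via (D,hash)
  {ACD}: card=80000; try (D,hash)→5800, (C,hash)→9800, (D,merge)→22000, (C,merge)→28600, (A,hash)→44200, (A,nl_idx)→284000 …(+4); best=5800 via (D,hash)
  {BCD}: card=375000; try (C,hash)→17500, (D,hash)→21400, (B,hash)→46400, (C,merge)→111800, (D,merge)→230000, (B,merge)→685350 …(+3); best=17500 via (C,hash)
  {ABC}: card=12000; try (B,hash)→5000, (C,hash)→8300, (C,merge)→11100, (A,hash)→18400, (B,merge)→21550, (A,nl_idx)→90200 …(+4); best=5000 via (B,hash)
  {ABCD}: card=150000; try (D,hash)→20200, (C,hash)→26500, (B,hash)→88200, (D,merge)→186800, (C,merge)→233300, (A,hash)→392700 …(+7); best=20200 via (D,hash)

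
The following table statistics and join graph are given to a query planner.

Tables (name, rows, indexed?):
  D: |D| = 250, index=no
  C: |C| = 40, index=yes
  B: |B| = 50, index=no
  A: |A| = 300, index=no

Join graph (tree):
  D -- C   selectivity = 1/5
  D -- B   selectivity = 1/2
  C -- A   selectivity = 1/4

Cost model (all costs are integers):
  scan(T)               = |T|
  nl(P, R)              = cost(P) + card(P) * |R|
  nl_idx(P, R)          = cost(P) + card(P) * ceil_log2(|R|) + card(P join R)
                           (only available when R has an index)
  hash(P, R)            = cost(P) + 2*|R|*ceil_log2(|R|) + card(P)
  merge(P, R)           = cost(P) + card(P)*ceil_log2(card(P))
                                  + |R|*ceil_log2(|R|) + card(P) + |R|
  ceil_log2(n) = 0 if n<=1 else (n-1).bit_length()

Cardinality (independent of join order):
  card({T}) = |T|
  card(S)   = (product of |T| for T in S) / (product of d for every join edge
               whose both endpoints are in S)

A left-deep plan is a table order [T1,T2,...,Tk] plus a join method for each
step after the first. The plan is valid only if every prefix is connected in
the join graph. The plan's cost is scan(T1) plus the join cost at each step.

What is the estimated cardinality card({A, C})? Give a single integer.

Tables in S: A(300), C(40)
Edges inside S: C-A(d=4)
numerator = 300 * 40 = 12000
denominator = 4 = 4
card(S) = 12000 / 4 = 3000

3000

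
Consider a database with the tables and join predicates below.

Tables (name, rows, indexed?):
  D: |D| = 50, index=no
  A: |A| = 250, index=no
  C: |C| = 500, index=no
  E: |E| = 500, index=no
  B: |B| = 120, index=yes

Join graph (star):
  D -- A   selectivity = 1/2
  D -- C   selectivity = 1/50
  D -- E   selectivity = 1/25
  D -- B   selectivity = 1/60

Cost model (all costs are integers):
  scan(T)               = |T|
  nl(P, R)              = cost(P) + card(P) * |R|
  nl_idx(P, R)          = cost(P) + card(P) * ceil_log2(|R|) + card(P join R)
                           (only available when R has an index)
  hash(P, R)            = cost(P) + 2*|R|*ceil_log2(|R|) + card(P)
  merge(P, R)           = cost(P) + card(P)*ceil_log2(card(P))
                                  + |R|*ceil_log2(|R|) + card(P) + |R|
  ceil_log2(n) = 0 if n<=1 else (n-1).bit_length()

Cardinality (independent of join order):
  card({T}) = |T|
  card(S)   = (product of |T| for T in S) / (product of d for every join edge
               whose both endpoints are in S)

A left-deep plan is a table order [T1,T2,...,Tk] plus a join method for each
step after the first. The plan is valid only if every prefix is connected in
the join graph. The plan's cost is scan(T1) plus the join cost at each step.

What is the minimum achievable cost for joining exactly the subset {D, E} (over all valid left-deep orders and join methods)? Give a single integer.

1600

Selinger DP over subsets of {D,E}:
  {D}: scan cost=50, card=50
  {E}: scan cost=500, card=500
  {DE}: card=1000; try (D,hash)→1600, (E,merge)→5400, (D,merge)→5850, (E,hash)→9100, (E,nl)→25050, (D,nl)→25500; best=1600 via (D,hash)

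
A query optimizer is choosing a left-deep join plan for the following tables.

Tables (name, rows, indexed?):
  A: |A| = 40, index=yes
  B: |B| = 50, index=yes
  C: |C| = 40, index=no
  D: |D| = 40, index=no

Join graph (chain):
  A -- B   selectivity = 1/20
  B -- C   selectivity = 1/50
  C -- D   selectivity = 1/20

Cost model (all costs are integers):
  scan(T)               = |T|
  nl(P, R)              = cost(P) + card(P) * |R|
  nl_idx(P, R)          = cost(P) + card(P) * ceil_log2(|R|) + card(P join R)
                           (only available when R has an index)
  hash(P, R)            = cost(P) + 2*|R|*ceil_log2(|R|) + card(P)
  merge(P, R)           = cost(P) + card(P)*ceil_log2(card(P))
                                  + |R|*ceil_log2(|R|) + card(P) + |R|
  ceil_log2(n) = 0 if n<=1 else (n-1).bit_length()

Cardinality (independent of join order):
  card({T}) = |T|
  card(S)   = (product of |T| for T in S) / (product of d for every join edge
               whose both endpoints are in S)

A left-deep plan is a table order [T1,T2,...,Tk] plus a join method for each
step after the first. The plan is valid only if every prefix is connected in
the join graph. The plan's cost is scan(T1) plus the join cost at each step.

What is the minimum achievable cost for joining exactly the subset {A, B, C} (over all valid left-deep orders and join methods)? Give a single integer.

Selinger DP over subsets of {A,B,C}:
  {A}: scan cost=40, card=40
  {B}: scan cost=50, card=50
  {C}: scan cost=40, card=40
  {AB}: card=100; try (B,nl_idx)→380, (A,nl_idx)→450, (A,hash)→580, (B,merge)→670, (B,hash)→680, (A,merge)→680 …(+2); best=380 via (B,nl_idx)
  {BC}: card=40; try (B,nl_idx)→320, (C,hash)→580, (B,merge)→670, (C,merge)→680, (B,hash)→680, (B,nl)→2040 …(+1); best=320 via (B,nl_idx)
  {ABC}: card=80; try (A,nl_idx)→640, (A,hash)→840, (A,merge)→880, (C,hash)→960, (C,merge)→1460, (A,nl)→1920 …(+1); best=640 via (A,nl_idx)

640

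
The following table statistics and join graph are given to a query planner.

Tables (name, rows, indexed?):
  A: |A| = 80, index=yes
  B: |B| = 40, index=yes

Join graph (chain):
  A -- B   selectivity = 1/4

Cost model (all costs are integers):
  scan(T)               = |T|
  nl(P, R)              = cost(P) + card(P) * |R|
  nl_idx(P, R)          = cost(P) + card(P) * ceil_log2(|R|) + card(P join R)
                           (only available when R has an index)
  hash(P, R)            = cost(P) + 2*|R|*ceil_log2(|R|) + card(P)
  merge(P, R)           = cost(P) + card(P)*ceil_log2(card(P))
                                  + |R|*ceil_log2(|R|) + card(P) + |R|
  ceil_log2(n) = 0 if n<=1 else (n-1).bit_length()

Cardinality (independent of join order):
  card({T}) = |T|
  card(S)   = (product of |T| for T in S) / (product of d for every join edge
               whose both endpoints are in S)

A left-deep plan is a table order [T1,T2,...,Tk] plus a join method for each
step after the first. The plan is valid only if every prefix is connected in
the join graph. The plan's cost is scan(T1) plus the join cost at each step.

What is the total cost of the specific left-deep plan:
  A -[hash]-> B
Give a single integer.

step 1: scan A: cost=80, card=80
step 2: join B via hash
    card(P join B) = 80*40/(4) = 800
    cost = 80 + 2*40*6 + 80 = 640

640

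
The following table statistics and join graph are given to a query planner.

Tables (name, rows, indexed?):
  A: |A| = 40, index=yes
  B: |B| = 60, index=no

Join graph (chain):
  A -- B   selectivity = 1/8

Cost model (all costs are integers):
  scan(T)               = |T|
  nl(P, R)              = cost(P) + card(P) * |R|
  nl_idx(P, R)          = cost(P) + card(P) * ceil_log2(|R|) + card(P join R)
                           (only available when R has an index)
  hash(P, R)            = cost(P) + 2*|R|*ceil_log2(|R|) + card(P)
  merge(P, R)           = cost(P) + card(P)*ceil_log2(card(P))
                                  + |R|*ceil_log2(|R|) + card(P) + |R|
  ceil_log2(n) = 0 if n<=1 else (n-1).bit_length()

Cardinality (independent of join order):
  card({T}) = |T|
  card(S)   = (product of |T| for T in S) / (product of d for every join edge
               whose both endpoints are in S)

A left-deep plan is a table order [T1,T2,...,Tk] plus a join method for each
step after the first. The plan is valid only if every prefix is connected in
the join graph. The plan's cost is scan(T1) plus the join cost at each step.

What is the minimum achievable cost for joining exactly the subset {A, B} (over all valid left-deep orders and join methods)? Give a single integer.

600

Selinger DP over subsets of {A,B}:
  {A}: scan cost=40, card=40
  {B}: scan cost=60, card=60
  {AB}: card=300; try (A,hash)→600, (A,nl_idx)→720, (B,merge)→740, (A,merge)→760, (B,hash)→800, (B,nl)→2440 …(+1); best=600 via (A,hash)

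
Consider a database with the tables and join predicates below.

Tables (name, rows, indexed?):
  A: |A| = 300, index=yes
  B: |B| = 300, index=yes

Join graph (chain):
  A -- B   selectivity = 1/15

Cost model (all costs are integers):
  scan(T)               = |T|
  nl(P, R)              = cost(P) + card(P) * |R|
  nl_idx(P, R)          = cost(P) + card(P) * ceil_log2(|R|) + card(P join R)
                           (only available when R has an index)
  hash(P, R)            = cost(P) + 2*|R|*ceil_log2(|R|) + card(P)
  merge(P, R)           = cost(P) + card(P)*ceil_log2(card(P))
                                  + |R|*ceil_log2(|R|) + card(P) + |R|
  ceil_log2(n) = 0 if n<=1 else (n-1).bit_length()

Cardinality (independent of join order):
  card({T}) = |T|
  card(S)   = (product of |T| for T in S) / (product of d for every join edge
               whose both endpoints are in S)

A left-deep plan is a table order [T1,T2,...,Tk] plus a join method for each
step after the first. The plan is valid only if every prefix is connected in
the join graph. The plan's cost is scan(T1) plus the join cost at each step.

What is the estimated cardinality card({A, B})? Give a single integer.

6000

Tables in S: A(300), B(300)
Edges inside S: A-B(d=15)
numerator = 300 * 300 = 90000
denominator = 15 = 15
card(S) = 90000 / 15 = 6000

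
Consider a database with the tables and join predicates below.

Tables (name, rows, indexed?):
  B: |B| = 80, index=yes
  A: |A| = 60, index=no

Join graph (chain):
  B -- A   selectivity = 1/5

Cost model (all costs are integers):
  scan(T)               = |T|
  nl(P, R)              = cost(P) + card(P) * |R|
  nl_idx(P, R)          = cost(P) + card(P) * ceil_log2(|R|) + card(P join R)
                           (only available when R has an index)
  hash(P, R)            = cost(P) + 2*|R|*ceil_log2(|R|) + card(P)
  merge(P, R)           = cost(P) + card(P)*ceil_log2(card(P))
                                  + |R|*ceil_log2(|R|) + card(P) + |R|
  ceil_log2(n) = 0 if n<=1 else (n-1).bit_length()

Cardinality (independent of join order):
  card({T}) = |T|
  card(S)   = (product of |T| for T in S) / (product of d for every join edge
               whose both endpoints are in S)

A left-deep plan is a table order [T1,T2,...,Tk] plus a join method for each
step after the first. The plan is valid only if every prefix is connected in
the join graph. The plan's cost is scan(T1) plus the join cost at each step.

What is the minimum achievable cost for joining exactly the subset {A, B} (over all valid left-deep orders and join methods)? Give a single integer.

880

Selinger DP over subsets of {A,B}:
  {B}: scan cost=80, card=80
  {A}: scan cost=60, card=60
  {AB}: card=960; try (A,hash)→880, (B,merge)→1120, (A,merge)→1140, (B,hash)→1240, (B,nl_idx)→1440, (B,nl)→4860 …(+1); best=880 via (A,hash)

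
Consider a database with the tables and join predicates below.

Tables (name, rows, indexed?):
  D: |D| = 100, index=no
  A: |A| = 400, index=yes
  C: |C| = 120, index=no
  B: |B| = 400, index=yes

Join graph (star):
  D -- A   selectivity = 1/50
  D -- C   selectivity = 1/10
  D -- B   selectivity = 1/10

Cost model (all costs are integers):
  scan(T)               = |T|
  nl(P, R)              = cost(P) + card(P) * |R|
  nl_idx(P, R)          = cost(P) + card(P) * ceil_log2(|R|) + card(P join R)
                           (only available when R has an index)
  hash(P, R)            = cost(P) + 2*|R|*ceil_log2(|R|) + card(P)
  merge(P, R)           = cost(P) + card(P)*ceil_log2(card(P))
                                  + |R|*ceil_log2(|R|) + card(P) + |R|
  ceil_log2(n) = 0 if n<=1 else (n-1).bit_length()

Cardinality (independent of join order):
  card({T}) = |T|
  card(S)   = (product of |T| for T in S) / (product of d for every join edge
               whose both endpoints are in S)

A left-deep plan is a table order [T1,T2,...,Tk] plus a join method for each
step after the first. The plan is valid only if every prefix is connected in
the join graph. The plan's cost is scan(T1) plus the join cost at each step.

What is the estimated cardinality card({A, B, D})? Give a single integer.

32000

Tables in S: A(400), B(400), D(100)
Edges inside S: D-A(d=50), D-B(d=10)
numerator = 400 * 400 * 100 = 16000000
denominator = 50 * 10 = 500
card(S) = 16000000 / 500 = 32000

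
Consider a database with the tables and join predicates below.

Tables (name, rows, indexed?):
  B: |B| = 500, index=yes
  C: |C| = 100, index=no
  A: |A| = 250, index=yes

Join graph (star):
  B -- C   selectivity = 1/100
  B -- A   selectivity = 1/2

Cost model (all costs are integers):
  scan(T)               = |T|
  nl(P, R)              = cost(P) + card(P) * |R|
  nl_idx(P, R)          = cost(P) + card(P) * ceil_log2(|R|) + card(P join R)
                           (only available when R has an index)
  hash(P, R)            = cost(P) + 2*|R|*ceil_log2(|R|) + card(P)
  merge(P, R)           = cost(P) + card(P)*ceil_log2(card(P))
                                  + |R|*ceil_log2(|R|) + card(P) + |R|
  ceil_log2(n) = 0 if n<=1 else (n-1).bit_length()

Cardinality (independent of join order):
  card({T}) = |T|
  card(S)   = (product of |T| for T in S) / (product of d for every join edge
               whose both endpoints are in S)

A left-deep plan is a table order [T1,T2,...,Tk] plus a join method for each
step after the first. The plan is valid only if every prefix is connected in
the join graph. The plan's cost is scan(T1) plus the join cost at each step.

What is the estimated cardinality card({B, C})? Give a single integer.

500

Tables in S: B(500), C(100)
Edges inside S: B-C(d=100)
numerator = 500 * 100 = 50000
denominator = 100 = 100
card(S) = 50000 / 100 = 500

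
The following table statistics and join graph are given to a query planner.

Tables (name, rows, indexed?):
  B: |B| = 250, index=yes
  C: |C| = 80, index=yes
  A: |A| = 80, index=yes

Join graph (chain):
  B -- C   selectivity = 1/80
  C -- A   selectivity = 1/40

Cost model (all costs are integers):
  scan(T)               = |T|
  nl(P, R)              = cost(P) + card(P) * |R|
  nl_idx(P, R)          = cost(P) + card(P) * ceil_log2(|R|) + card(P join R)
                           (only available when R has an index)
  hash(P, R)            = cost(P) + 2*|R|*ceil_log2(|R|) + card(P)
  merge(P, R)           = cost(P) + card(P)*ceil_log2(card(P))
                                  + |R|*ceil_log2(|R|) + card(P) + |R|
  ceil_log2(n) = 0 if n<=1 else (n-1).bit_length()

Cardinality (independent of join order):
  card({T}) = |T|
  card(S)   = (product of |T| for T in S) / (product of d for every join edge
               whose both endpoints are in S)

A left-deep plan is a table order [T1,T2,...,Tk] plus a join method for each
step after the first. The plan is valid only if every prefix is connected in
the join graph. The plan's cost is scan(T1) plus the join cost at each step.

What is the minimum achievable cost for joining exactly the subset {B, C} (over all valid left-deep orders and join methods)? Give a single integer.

Selinger DP over subsets of {B,C}:
  {B}: scan cost=250, card=250
  {C}: scan cost=80, card=80
  {BC}: card=250; try (B,nl_idx)→970, (C,hash)→1620, (C,nl_idx)→2250, (B,merge)→2970, (C,merge)→3140, (B,hash)→4160 …(+2); best=970 via (B,nl_idx)

970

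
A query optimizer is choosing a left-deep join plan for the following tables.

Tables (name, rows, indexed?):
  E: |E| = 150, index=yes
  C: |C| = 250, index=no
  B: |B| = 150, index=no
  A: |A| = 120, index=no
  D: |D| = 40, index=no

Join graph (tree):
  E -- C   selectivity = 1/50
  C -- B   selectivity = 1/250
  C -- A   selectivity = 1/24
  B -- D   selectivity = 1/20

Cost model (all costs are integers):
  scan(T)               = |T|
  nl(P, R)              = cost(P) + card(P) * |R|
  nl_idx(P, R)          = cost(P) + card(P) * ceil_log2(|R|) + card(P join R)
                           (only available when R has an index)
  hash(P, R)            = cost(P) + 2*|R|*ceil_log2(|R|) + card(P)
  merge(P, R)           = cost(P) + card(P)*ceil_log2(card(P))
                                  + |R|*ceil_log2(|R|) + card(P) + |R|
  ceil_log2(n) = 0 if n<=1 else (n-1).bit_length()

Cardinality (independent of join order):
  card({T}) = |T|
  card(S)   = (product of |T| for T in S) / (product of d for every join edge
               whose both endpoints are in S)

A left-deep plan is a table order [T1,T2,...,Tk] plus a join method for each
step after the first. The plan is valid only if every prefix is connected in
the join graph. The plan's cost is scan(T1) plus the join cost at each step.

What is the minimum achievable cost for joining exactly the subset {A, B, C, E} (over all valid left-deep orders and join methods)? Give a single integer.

Selinger DP over subsets of {A,B,C,E}:
  {E}: scan cost=150, card=150
  {C}: scan cost=250, card=250
  {B}: scan cost=150, card=150
  {A}: scan cost=120, card=120
  {CE}: card=750; try (E,hash)→2900, (E,nl_idx)→3000, (C,merge)→3750, (E,merge)→3850, (C,hash)→4300, (C,nl)→37650 …(+1); best=2900 via (E,hash)
  {BC}: card=150; try (B,hash)→2900, (C,merge)→3750, (B,merge)→3850, (C,hash)→4300, (C,nl)→37650, (B,nl)→37750; best=2900 via (B,hash)
  {AC}: card=1250; try (A,hash)→2180, (C,merge)→3330, (A,merge)→3460, (C,hash)→4240, (C,nl)→30120, (A,nl)→30250; best=2180 via (A,hash)
  {BCE}: card=450; try (E,nl_idx)→4550, (E,hash)→5450, (E,merge)→5600, (B,hash)→6050, (B,merge)→12500, (E,nl)→25400 …(+1); best=4550 via (E,nl_idx)
  {ACE}: card=3750; try (A,hash)→5330, (E,hash)→5830, (A,merge)→12110, (E,nl_idx)→15930, (E,merge)→18530, (A,nl)→92900 …(+1); best=5330 via (A,hash)
  {ABC}: card=750; try (A,hash)→4730, (A,merge)→5210, (B,hash)→5830, (B,merge)→18530, (A,nl)→20900, (B,nl)→189680; best=4730 via (A,hash)
  {ABCE}: card=2250; try (A,hash)→6680, (E,hash)→7880, (A,merge)→10010, (B,hash)→11480, (E,nl_idx)→12980, (E,merge)→14330 …(+4); best=6680 via (A,hash)

6680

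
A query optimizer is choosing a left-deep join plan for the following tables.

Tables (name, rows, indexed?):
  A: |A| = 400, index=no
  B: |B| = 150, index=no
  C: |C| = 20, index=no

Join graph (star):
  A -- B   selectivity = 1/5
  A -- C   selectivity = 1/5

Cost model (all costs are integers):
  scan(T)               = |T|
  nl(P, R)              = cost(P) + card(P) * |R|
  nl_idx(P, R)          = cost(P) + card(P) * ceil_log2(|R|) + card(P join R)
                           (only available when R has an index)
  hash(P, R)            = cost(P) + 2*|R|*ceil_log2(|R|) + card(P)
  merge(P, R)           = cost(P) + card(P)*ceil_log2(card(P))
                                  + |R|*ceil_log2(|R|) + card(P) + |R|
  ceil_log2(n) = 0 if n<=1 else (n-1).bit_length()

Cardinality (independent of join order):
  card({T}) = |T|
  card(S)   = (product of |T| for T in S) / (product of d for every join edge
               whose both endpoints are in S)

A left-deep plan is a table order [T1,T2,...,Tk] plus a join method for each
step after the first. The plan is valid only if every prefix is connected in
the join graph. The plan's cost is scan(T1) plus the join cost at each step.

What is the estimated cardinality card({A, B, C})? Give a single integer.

48000

Tables in S: A(400), B(150), C(20)
Edges inside S: A-B(d=5), A-C(d=5)
numerator = 400 * 150 * 20 = 1200000
denominator = 5 * 5 = 25
card(S) = 1200000 / 25 = 48000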